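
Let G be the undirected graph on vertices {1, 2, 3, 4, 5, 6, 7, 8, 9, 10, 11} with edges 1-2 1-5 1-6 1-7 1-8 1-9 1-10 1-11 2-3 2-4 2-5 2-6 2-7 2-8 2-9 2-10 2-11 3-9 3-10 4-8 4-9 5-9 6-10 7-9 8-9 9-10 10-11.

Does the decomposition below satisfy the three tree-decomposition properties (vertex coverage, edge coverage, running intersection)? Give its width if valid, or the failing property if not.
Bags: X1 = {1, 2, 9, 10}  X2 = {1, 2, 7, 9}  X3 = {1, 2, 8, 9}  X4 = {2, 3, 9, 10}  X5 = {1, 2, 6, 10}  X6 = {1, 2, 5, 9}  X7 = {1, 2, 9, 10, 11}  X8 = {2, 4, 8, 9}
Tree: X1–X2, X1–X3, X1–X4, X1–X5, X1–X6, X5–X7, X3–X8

A tree decomposition must satisfy three properties: every vertex lies in some bag; for every edge, both endpoints lie together in some bag; and for every vertex, the bags containing it form a connected subtree. Here bags containing vertex 9 are not connected in the tree, so the decomposition is invalid.

No — bags containing vertex 9 are not connected in the tree.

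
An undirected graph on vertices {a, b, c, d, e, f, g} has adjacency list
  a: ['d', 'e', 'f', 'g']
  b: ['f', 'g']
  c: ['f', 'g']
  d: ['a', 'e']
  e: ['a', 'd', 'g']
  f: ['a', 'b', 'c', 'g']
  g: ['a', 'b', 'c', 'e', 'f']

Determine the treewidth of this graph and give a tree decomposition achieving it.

The largest bag has 3 vertices, giving width 2; this decomposition certifies tw(G) ≤ 2. On the other hand G contains the 3-clique {a, d, e}. A clique must lie in a single bag of any decomposition, so no decomposition can have width below 2. Therefore the treewidth is 2.

Treewidth 2.
One such decomposition:
Bags: B1 = {a, f, g}  B2 = {a, e, g}  B3 = {a, d, e}  B4 = {c, f, g}  B5 = {b, f, g}
Tree: B1–B2, B2–B3, B1–B4, B4–B5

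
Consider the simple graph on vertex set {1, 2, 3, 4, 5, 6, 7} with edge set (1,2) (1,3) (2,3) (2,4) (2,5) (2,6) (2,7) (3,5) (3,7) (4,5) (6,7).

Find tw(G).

A width-2 tree decomposition is:
Bags: B1 = {2, 6, 7}  B2 = {2, 3, 7}  B3 = {1, 2, 3}  B4 = {2, 3, 5}  B5 = {2, 4, 5}
Tree: B1–B2, B2–B3, B2–B4, B4–B5
The largest bag has 3 vertices, giving width 2; this decomposition certifies tw(G) ≤ 2. For the lower bound, the 3 vertices {1, 2, 3} are pairwise adjacent, and any tree decomposition puts a clique entirely inside one bag — forcing width ≥ 2. Therefore the treewidth is 2.

2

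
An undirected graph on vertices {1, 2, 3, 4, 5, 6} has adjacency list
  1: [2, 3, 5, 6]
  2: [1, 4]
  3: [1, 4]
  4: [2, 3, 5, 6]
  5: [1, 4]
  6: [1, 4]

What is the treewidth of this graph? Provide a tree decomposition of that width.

Treewidth 2.
Bags: B1 = {1, 4, 6}  B2 = {1, 4, 5}  B3 = {1, 3, 4}  B4 = {1, 2, 4}
Tree: B1–B2, B2–B3, B3–B4

Each bag holds 3 vertices, so the decomposition has width 2, which upper-bounds the treewidth. Since 1–6–4–5–1 is a cycle in G, G is not acyclic. Forests are exactly the graphs of treewidth ≤ 1, so tw(G) ≥ 2. Therefore the treewidth is 2.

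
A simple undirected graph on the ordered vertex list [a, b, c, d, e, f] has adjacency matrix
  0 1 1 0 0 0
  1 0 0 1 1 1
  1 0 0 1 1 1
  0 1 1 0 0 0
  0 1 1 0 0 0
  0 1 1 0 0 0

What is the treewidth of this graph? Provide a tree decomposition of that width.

Treewidth 2.
Bags: B1 = {b, c, f}  B2 = {b, c, d}  B3 = {b, c, e}  B4 = {a, b, c}
Tree: B1–B2, B2–B3, B3–B4

Each bag holds 3 vertices, so the decomposition has width 2, which upper-bounds the treewidth. Since f–c–d–b–f is a cycle in G, G is not acyclic. Forests are exactly the graphs of treewidth ≤ 1, so tw(G) ≥ 2. The upper and lower bounds meet at 2, so that is the treewidth.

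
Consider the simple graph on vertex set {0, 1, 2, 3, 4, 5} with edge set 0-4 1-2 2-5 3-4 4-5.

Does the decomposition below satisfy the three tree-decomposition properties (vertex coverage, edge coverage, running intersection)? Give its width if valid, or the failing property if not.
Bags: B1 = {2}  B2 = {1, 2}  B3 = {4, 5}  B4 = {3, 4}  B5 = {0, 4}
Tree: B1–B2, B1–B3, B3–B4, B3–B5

No — edge (5,2) lies in no bag.

A tree decomposition must satisfy three properties: every vertex lies in some bag; for every edge, both endpoints lie together in some bag; and for every vertex, the bags containing it form a connected subtree. Here edge (5,2) lies in no bag, so the decomposition is invalid.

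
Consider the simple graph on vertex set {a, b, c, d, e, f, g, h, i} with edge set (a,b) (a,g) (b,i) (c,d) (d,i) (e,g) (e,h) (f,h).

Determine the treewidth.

1

A width-1 tree decomposition is:
Bags: B1 = {c, d}  B2 = {d, i}  B3 = {b, i}  B4 = {a, b}  B5 = {a, g}  B6 = {e, g}  B7 = {e, h}  B8 = {f, h}
Tree: B1–B2, B2–B3, B3–B4, B4–B5, B5–B6, B6–B7, B7–B8
Every bag has size at most 2, so the width is 2 − 1 = 1 and tw(G) ≤ 1. Any graph with an edge has treewidth ≥ 1, and G has the edge c–d. Combining the bounds, tw(G) = 1.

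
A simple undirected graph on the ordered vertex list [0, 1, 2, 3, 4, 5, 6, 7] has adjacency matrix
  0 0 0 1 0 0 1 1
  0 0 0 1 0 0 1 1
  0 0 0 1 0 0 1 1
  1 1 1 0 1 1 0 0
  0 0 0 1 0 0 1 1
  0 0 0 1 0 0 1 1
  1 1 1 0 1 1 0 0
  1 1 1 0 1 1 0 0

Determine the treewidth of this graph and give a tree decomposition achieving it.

Treewidth 3.
One such decomposition:
Bags: B1 = {1, 3, 6, 7}  B2 = {3, 4, 6, 7}  B3 = {3, 5, 6, 7}  B4 = {2, 3, 6, 7}  B5 = {0, 3, 6, 7}
Tree: B1–B2, B2–B3, B3–B4, B4–B5

Each bag holds 4 vertices, so the decomposition has width 3, which upper-bounds the treewidth. For the lower bound: the 4 vertex sets {1,3}, {4,7}, {6}, {5} are disjoint, each induces a connected subgraph, and every pair is joined by at least one edge of G. Contracting each set to a single vertex therefore yields K_{4} as a minor, and since treewidth is minor-monotone, tw(G) ≥ tw(K_{4}) = 3. The upper and lower bounds meet at 3, so that is the treewidth.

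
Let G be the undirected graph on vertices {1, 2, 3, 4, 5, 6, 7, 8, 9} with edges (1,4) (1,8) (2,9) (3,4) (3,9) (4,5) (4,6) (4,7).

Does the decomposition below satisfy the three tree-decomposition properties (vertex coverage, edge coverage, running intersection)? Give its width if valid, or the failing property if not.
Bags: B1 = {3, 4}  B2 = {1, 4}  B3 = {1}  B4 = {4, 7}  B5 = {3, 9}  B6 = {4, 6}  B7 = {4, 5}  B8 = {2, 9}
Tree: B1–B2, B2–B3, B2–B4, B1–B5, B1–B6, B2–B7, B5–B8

No — vertex 8 appears in no bag.

A tree decomposition must satisfy three properties: every vertex lies in some bag; for every edge, both endpoints lie together in some bag; and for every vertex, the bags containing it form a connected subtree. Here vertex 8 appears in no bag, so the decomposition is invalid.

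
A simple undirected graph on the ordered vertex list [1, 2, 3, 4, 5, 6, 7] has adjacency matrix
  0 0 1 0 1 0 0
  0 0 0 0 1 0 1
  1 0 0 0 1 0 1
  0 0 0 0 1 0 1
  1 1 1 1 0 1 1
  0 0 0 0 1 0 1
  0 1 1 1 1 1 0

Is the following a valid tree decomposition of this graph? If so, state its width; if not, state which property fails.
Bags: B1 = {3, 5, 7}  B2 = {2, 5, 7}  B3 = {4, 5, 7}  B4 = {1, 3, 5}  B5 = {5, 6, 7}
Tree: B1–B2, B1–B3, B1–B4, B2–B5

Vertex coverage: the bags together contain {1, 2, 3, 4, 5, 6, 7}, the full vertex set. Edge coverage: each edge of G has both endpoints in at least one bag. Running intersection: for every vertex, the bags containing it form a connected subtree. All three properties hold, so this is a valid tree decomposition of width max|bag| − 1 = 2, and hence tw(G) ≤ 2.

Yes; width 2.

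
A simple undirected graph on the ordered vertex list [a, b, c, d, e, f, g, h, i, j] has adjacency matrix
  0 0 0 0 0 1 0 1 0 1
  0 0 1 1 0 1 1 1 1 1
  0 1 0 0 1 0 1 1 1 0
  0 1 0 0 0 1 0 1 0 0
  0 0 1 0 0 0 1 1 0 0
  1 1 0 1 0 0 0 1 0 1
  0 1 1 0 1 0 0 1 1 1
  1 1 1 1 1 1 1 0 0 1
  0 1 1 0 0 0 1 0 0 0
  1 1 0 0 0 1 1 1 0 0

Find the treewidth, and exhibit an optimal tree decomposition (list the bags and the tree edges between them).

Treewidth 3.
One such decomposition:
Bags: B1 = {b, f, h, j}  B2 = {b, g, h, j}  B3 = {b, d, f, h}  B4 = {b, c, g, h}  B5 = {b, c, g, i}  B6 = {a, f, h, j}  B7 = {c, e, g, h}
Tree: B1–B2, B1–B3, B2–B4, B4–B5, B1–B6, B4–B7

The largest bag has 4 vertices, giving width 3; this decomposition certifies tw(G) ≤ 3. For the lower bound, the 4 vertices {c, e, g, h} are pairwise adjacent, and any tree decomposition puts a clique entirely inside one bag — forcing width ≥ 3. The upper and lower bounds meet at 3, so that is the treewidth.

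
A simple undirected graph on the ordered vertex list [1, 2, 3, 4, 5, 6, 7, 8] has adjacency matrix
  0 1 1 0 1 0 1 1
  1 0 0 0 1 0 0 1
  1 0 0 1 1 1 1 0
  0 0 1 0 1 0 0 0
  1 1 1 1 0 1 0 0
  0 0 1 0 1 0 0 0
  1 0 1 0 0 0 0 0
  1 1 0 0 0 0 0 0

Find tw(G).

A width-2 tree decomposition is:
Bags: B1 = {3, 5, 6}  B2 = {3, 4, 5}  B3 = {1, 3, 5}  B4 = {1, 2, 5}  B5 = {1, 3, 7}  B6 = {1, 2, 8}
Tree: B1–B2, B2–B3, B3–B4, B3–B5, B4–B6
Every bag has size at most 3, so the width is 3 − 1 = 2 and tw(G) ≤ 2. Conversely, {1, 2, 8} is a clique of size 3, and the vertices of any clique must share a bag in every tree decomposition; so some bag has ≥ 3 vertices and tw(G) ≥ 2. Combining the bounds, tw(G) = 2.

2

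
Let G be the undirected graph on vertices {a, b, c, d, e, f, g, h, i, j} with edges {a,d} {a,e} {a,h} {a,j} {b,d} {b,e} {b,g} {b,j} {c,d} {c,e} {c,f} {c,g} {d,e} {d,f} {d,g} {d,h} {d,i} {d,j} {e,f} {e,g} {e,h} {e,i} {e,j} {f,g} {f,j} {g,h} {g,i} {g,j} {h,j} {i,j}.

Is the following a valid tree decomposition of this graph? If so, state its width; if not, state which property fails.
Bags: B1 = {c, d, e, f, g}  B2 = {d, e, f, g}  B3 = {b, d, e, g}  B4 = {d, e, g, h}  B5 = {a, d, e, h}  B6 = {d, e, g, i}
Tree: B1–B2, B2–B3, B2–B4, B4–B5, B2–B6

A tree decomposition must satisfy three properties: every vertex lies in some bag; for every edge, both endpoints lie together in some bag; and for every vertex, the bags containing it form a connected subtree. Here vertex j appears in no bag, so the decomposition is invalid.

No — vertex j appears in no bag.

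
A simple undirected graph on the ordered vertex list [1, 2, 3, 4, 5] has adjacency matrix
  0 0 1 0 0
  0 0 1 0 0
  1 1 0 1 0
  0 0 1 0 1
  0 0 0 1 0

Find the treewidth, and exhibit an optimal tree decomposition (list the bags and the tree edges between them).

Each bag holds 2 vertices, so the decomposition has width 1, which upper-bounds the treewidth. G has an edge, so its treewidth is at least 1. Therefore the treewidth is 1.

Treewidth 1.
Bags: B1 = {4, 5}  B2 = {3, 4}  B3 = {2, 3}  B4 = {1, 3}
Tree: B1–B2, B2–B3, B2–B4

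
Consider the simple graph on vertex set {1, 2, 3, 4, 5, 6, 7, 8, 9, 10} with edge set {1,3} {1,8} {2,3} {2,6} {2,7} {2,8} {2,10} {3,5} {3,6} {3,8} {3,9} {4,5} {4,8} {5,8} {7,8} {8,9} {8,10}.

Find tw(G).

A width-2 tree decomposition is:
Bags: B1 = {2, 3, 8}  B2 = {2, 3, 6}  B3 = {2, 8, 10}  B4 = {3, 5, 8}  B5 = {2, 7, 8}  B6 = {3, 8, 9}  B7 = {1, 3, 8}  B8 = {4, 5, 8}
Tree: B1–B2, B1–B3, B1–B4, B3–B5, B4–B6, B6–B7, B4–B8
The largest bag has 3 vertices, giving width 2; this decomposition certifies tw(G) ≤ 2. For the lower bound, the 3 vertices {2, 8, 10} are pairwise adjacent, and any tree decomposition puts a clique entirely inside one bag — forcing width ≥ 2. Combining the bounds, tw(G) = 2.

2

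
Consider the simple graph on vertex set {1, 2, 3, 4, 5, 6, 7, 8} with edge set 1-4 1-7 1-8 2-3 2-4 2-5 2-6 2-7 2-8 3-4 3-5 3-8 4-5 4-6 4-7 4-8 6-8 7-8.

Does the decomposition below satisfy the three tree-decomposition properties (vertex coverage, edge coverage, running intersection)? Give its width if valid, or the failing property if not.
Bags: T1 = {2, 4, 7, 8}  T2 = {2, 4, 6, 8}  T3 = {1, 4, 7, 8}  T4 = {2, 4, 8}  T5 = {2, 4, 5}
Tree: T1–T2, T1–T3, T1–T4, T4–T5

No — vertex 3 appears in no bag.

A tree decomposition must satisfy three properties: every vertex lies in some bag; for every edge, both endpoints lie together in some bag; and for every vertex, the bags containing it form a connected subtree. Here vertex 3 appears in no bag, so the decomposition is invalid.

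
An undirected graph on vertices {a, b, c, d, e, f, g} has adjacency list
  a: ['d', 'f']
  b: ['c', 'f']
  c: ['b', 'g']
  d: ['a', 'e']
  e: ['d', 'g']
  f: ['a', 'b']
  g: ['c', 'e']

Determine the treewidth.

A width-2 tree decomposition is:
Bags: B1 = {a, d, e}  B2 = {a, e, g}  B3 = {a, c, g}  B4 = {a, b, c}  B5 = {a, b, f}
Tree: B1–B2, B2–B3, B3–B4, B4–B5
The largest bag has 3 vertices, giving width 2; this decomposition certifies tw(G) ≤ 2. For the lower bound, G contains the cycle a–d–e–g–c–b–f–a, so G is not a forest; only forests have treewidth ≤ 1, hence tw(G) ≥ 2. Combining the bounds, tw(G) = 2.

2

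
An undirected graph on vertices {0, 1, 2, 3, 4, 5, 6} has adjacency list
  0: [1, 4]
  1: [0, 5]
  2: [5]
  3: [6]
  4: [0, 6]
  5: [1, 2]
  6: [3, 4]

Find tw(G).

1

A width-1 tree decomposition is:
Bags: B1 = {2, 5}  B2 = {1, 5}  B3 = {0, 1}  B4 = {0, 4}  B5 = {4, 6}  B6 = {3, 6}
Tree: B1–B2, B2–B3, B3–B4, B4–B5, B5–B6
Each bag holds 2 vertices, so the decomposition has width 1, which upper-bounds the treewidth. Any graph with an edge has treewidth ≥ 1, and G has the edge 2–5. Hence tw(G) = 1 exactly.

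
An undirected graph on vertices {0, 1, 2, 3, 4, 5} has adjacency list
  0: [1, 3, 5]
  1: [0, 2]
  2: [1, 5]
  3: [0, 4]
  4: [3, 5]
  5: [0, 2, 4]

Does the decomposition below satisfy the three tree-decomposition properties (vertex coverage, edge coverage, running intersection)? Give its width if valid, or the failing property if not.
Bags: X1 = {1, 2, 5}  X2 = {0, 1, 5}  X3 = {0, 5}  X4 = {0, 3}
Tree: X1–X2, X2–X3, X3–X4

A tree decomposition must satisfy three properties: every vertex lies in some bag; for every edge, both endpoints lie together in some bag; and for every vertex, the bags containing it form a connected subtree. Here vertex 4 appears in no bag, so the decomposition is invalid.

No — vertex 4 appears in no bag.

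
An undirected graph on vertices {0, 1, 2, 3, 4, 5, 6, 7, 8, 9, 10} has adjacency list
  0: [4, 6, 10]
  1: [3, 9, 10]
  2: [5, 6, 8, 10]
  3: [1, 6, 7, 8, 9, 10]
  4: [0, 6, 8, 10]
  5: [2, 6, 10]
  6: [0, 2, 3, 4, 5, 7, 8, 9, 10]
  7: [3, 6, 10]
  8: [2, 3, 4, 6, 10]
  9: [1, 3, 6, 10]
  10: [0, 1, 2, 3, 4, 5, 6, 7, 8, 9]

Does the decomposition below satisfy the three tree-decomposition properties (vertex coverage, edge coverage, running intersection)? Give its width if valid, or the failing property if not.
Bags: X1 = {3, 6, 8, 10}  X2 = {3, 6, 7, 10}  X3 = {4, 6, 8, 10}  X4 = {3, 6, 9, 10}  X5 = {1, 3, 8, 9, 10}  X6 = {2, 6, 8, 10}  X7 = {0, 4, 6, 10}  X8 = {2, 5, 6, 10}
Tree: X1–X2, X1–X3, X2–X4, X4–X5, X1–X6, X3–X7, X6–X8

A tree decomposition must satisfy three properties: every vertex lies in some bag; for every edge, both endpoints lie together in some bag; and for every vertex, the bags containing it form a connected subtree. Here bags containing vertex 8 are not connected in the tree, so the decomposition is invalid.

No — bags containing vertex 8 are not connected in the tree.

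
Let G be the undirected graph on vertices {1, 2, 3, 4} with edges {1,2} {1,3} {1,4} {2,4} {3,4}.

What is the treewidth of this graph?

A width-2 tree decomposition is:
Bags: B1 = {1, 3, 4}  B2 = {1, 2, 4}
Tree: B1–B2
Every bag has size at most 3, so the width is 3 − 1 = 2 and tw(G) ≤ 2. Conversely, {1, 2, 4} is a clique of size 3, and the vertices of any clique must share a bag in every tree decomposition; so some bag has ≥ 3 vertices and tw(G) ≥ 2. Hence tw(G) = 2 exactly.

2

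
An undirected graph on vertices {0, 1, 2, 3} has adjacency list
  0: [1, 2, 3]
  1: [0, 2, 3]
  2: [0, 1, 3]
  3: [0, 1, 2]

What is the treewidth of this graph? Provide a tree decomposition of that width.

A single bag containing all 4 vertices is trivially a valid decomposition of width 3. Conversely, {0, 1, 2, 3} is a clique of size 4, and the vertices of any clique must share a bag in every tree decomposition; so some bag has ≥ 4 vertices and tw(G) ≥ 3. Therefore the treewidth is 3.

Treewidth 3.
One such decomposition:
Bags: B1 = {0, 1, 2, 3}
Tree: (single bag)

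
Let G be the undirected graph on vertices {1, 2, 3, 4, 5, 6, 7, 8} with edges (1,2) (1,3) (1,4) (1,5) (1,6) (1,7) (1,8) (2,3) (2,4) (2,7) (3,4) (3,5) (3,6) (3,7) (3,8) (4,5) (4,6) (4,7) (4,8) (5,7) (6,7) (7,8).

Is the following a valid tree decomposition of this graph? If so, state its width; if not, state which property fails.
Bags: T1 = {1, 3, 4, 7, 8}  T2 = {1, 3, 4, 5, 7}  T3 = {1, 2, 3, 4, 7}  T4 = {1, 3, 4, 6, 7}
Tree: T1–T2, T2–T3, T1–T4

Yes; width 4.

Vertex coverage: the bags together contain {1, 2, 3, 4, 5, 6, 7, 8}, the full vertex set. Edge coverage: each edge of G has both endpoints in at least one bag. Running intersection: for every vertex, the bags containing it form a connected subtree. All three properties hold, so this is a valid tree decomposition of width max|bag| − 1 = 4, and hence tw(G) ≤ 4.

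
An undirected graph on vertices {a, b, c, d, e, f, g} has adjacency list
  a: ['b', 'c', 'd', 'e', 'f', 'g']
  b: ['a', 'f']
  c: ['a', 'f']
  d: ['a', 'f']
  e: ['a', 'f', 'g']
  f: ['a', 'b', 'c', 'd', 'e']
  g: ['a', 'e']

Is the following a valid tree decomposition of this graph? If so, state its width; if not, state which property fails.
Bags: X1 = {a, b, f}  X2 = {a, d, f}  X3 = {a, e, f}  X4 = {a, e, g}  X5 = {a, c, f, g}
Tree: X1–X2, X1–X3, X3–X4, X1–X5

No — bags containing vertex g are not connected in the tree.

A tree decomposition must satisfy three properties: every vertex lies in some bag; for every edge, both endpoints lie together in some bag; and for every vertex, the bags containing it form a connected subtree. Here bags containing vertex g are not connected in the tree, so the decomposition is invalid.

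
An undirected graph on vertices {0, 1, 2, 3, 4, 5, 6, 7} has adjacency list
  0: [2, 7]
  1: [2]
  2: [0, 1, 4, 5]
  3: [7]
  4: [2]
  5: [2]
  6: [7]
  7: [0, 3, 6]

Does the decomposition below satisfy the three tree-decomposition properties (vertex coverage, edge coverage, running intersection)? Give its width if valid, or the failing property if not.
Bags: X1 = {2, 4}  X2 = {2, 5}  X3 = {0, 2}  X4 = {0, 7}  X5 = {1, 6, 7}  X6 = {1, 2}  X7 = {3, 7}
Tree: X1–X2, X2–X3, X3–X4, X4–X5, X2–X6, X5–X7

No — bags containing vertex 1 are not connected in the tree.

A tree decomposition must satisfy three properties: every vertex lies in some bag; for every edge, both endpoints lie together in some bag; and for every vertex, the bags containing it form a connected subtree. Here bags containing vertex 1 are not connected in the tree, so the decomposition is invalid.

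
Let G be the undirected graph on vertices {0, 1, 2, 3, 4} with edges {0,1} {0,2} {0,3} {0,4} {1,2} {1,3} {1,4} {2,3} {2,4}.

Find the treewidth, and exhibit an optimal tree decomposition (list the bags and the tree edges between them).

Treewidth 3.
Bags: B1 = {0, 1, 2, 4}  B2 = {0, 1, 2, 3}
Tree: B1–B2

Every bag has size at most 4, so the width is 4 − 1 = 3 and tw(G) ≤ 3. For the lower bound, the 4 vertices {0, 1, 2, 3} are pairwise adjacent, and any tree decomposition puts a clique entirely inside one bag — forcing width ≥ 3. Therefore the treewidth is 3.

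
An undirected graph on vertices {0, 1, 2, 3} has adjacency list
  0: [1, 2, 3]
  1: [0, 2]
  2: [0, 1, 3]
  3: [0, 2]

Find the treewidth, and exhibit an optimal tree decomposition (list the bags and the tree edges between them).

Treewidth 2.
Bags: B1 = {0, 2, 3}  B2 = {0, 1, 2}
Tree: B1–B2

The largest bag has 3 vertices, giving width 2; this decomposition certifies tw(G) ≤ 2. Conversely, {0, 1, 2} is a clique of size 3, and the vertices of any clique must share a bag in every tree decomposition; so some bag has ≥ 3 vertices and tw(G) ≥ 2. Therefore the treewidth is 2.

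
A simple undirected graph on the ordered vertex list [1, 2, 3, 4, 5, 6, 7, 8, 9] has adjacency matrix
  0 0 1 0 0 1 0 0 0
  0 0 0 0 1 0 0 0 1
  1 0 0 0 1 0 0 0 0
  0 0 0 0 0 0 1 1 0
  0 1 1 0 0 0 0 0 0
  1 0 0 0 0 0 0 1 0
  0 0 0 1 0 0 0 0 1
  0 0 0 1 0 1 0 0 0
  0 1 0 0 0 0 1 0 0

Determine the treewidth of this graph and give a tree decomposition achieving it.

The largest bag has 3 vertices, giving width 2; this decomposition certifies tw(G) ≤ 2. Since 4–7–9–2–5–3–1–6–8–4 is a cycle in G, G is not acyclic. Forests are exactly the graphs of treewidth ≤ 1, so tw(G) ≥ 2. Hence tw(G) = 2 exactly.

Treewidth 2.
One such decomposition:
Bags: B1 = {4, 7, 9}  B2 = {2, 4, 9}  B3 = {2, 4, 5}  B4 = {3, 4, 5}  B5 = {1, 3, 4}  B6 = {1, 4, 6}  B7 = {4, 6, 8}
Tree: B1–B2, B2–B3, B3–B4, B4–B5, B5–B6, B6–B7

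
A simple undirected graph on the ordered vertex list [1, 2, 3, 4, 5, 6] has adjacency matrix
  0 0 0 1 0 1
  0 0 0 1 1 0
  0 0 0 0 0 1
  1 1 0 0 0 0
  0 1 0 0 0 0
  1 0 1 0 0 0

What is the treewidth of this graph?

1

A width-1 tree decomposition is:
Bags: B1 = {2, 5}  B2 = {2, 4}  B3 = {1, 4}  B4 = {1, 6}  B5 = {3, 6}
Tree: B1–B2, B2–B3, B3–B4, B4–B5
Every bag has size at most 2, so the width is 2 − 1 = 1 and tw(G) ≤ 1. Any graph with an edge has treewidth ≥ 1, and G has the edge 5–2. The upper and lower bounds meet at 1, so that is the treewidth.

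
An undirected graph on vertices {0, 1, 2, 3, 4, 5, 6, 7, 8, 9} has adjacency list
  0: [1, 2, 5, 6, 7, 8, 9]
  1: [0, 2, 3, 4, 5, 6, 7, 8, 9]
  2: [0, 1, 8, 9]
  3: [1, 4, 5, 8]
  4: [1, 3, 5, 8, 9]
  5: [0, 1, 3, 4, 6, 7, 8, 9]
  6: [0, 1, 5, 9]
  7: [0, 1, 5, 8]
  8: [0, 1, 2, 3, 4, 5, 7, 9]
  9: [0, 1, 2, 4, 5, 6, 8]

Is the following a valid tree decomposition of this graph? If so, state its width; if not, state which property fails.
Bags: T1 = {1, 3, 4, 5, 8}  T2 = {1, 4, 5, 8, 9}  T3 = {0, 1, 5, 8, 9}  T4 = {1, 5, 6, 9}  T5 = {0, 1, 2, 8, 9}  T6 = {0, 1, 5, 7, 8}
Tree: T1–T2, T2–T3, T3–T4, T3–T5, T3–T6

A tree decomposition must satisfy three properties: every vertex lies in some bag; for every edge, both endpoints lie together in some bag; and for every vertex, the bags containing it form a connected subtree. Here edge (0,6) lies in no bag, so the decomposition is invalid.

No — edge (0,6) lies in no bag.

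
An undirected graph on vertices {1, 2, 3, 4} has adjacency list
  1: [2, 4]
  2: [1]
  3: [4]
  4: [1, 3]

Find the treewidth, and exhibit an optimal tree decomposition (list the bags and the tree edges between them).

Treewidth 1.
One optimal decomposition is:
Bags: B1 = {3, 4}  B2 = {1, 4}  B3 = {1, 2}
Tree: B1–B2, B2–B3

Every bag has size at most 2, so the width is 2 − 1 = 1 and tw(G) ≤ 1. G has an edge, so its treewidth is at least 1. Hence tw(G) = 1 exactly.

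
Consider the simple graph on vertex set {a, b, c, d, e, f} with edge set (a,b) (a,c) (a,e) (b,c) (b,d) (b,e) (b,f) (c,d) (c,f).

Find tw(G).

2

A width-2 tree decomposition is:
Bags: B1 = {b, c, f}  B2 = {a, b, c}  B3 = {a, b, e}  B4 = {b, c, d}
Tree: B1–B2, B2–B3, B2–B4
Every bag has size at most 3, so the width is 3 − 1 = 2 and tw(G) ≤ 2. For the lower bound, the 3 vertices {a, b, e} are pairwise adjacent, and any tree decomposition puts a clique entirely inside one bag — forcing width ≥ 2. Combining the bounds, tw(G) = 2.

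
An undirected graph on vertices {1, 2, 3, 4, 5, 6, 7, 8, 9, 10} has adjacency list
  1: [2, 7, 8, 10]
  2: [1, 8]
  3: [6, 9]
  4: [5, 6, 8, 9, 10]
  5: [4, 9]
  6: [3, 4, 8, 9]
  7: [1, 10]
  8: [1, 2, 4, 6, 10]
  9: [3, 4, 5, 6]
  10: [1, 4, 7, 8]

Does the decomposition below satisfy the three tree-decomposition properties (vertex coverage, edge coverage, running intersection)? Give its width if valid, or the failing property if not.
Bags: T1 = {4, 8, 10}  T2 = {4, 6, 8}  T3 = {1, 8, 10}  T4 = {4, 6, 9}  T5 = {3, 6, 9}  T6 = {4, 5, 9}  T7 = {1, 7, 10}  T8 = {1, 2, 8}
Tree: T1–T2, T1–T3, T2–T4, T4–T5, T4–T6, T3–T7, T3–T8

Yes; width 2.

Checking the three conditions: (i) the bags cover all of {1, 2, 3, 4, 5, 6, 7, 8, 9, 10}; (ii) for each edge, some bag contains both endpoints; (iii) the bags containing any fixed vertex form a subtree. All hold, so the decomposition is valid with width 3 − 1 = 2.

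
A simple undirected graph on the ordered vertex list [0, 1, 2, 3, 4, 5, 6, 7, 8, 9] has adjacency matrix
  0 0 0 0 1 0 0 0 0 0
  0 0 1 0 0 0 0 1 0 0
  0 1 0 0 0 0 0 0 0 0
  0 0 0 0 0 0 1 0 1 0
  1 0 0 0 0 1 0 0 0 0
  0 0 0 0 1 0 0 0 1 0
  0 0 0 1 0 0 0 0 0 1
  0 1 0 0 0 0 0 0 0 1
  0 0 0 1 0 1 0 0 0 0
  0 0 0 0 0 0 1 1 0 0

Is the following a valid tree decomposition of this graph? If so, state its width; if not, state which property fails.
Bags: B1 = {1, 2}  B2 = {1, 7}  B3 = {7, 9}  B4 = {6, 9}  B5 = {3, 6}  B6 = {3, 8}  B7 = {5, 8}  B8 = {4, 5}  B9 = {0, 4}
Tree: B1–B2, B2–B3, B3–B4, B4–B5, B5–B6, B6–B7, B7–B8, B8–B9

Vertex coverage: the bags together contain {0, 1, 2, 3, 4, 5, 6, 7, 8, 9}, the full vertex set. Edge coverage: each edge of G has both endpoints in at least one bag. Running intersection: for every vertex, the bags containing it form a connected subtree. All three properties hold, so this is a valid tree decomposition of width max|bag| − 1 = 1, and hence tw(G) ≤ 1.

Yes; width 1.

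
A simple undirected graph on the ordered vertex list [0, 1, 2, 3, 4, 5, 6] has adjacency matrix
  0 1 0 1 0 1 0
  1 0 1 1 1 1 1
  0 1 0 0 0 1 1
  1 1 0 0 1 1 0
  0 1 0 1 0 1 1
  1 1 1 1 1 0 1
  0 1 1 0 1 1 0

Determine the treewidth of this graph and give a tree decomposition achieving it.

Every bag has size at most 4, so the width is 4 − 1 = 3 and tw(G) ≤ 3. Conversely, {1, 2, 5, 6} is a clique of size 4, and the vertices of any clique must share a bag in every tree decomposition; so some bag has ≥ 4 vertices and tw(G) ≥ 3. Combining the bounds, tw(G) = 3.

Treewidth 3.
One such decomposition:
Bags: B1 = {1, 4, 5, 6}  B2 = {1, 3, 4, 5}  B3 = {1, 2, 5, 6}  B4 = {0, 1, 3, 5}
Tree: B1–B2, B1–B3, B2–B4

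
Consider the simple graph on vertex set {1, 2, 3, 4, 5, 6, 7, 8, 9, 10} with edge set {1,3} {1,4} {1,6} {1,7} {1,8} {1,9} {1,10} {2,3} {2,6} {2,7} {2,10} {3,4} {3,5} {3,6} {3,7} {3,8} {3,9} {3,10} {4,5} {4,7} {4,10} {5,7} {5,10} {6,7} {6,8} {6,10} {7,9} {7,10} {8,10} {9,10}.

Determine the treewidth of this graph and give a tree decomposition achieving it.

Treewidth 4.
One optimal decomposition is:
Bags: B1 = {1, 3, 6, 7, 10}  B2 = {2, 3, 6, 7, 10}  B3 = {1, 3, 7, 9, 10}  B4 = {1, 3, 6, 8, 10}  B5 = {1, 3, 4, 7, 10}  B6 = {3, 4, 5, 7, 10}
Tree: B1–B2, B1–B3, B1–B4, B1–B5, B5–B6

Each bag holds 5 vertices, so the decomposition has width 4, which upper-bounds the treewidth. For the lower bound, the 5 vertices {1, 3, 6, 8, 10} are pairwise adjacent, and any tree decomposition puts a clique entirely inside one bag — forcing width ≥ 4. Combining the bounds, tw(G) = 4.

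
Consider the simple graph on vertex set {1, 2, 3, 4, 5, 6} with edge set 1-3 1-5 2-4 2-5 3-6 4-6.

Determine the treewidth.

2

A width-2 tree decomposition is:
Bags: B1 = {1, 3, 5}  B2 = {3, 5, 6}  B3 = {4, 5, 6}  B4 = {2, 4, 5}
Tree: B1–B2, B2–B3, B3–B4
Every bag has size at most 3, so the width is 3 − 1 = 2 and tw(G) ≤ 2. Since 5–1–3–6–4–2–5 is a cycle in G, G is not acyclic. Forests are exactly the graphs of treewidth ≤ 1, so tw(G) ≥ 2. Combining the bounds, tw(G) = 2.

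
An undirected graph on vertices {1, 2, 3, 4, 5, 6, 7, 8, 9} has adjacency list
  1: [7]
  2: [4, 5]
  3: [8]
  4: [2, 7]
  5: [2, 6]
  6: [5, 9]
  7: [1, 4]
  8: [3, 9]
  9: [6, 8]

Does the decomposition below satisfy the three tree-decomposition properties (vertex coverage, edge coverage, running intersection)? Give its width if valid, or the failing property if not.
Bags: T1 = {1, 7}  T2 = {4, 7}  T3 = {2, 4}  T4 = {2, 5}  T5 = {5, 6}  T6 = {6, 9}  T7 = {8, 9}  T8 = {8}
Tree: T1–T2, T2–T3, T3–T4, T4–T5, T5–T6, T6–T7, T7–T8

A tree decomposition must satisfy three properties: every vertex lies in some bag; for every edge, both endpoints lie together in some bag; and for every vertex, the bags containing it form a connected subtree. Here vertex 3 appears in no bag, so the decomposition is invalid.

No — vertex 3 appears in no bag.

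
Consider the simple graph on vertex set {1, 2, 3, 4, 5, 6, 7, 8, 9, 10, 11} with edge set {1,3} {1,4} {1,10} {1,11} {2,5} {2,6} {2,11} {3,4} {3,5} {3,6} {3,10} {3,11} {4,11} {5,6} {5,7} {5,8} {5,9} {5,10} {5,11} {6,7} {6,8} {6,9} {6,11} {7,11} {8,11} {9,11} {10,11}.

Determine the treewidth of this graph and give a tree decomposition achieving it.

Treewidth 3.
One optimal decomposition is:
Bags: B1 = {3, 5, 6, 11}  B2 = {5, 6, 9, 11}  B3 = {2, 5, 6, 11}  B4 = {5, 6, 8, 11}  B5 = {3, 5, 10, 11}  B6 = {1, 3, 10, 11}  B7 = {5, 6, 7, 11}  B8 = {1, 3, 4, 11}
Tree: B1–B2, B2–B3, B1–B4, B1–B5, B5–B6, B3–B7, B6–B8

The largest bag has 4 vertices, giving width 3; this decomposition certifies tw(G) ≤ 3. On the other hand G contains the 4-clique {1, 3, 10, 11}. A clique must lie in a single bag of any decomposition, so no decomposition can have width below 3. Hence tw(G) = 3 exactly.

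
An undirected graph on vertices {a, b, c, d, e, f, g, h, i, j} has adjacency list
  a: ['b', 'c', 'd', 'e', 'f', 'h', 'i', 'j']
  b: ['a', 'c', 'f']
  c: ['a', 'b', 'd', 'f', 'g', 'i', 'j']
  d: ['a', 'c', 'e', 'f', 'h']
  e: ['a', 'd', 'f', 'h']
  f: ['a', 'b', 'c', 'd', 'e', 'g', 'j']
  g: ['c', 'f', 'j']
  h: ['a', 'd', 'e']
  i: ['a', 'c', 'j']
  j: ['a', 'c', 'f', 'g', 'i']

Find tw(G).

3

A width-3 tree decomposition is:
Bags: B1 = {a, c, f, j}  B2 = {a, c, d, f}  B3 = {a, b, c, f}  B4 = {a, c, i, j}  B5 = {c, f, g, j}  B6 = {a, d, e, f}  B7 = {a, d, e, h}
Tree: B1–B2, B2–B3, B1–B4, B1–B5, B2–B6, B6–B7
The largest bag has 4 vertices, giving width 3; this decomposition certifies tw(G) ≤ 3. For the lower bound, the 4 vertices {c, f, g, j} are pairwise adjacent, and any tree decomposition puts a clique entirely inside one bag — forcing width ≥ 3. Therefore the treewidth is 3.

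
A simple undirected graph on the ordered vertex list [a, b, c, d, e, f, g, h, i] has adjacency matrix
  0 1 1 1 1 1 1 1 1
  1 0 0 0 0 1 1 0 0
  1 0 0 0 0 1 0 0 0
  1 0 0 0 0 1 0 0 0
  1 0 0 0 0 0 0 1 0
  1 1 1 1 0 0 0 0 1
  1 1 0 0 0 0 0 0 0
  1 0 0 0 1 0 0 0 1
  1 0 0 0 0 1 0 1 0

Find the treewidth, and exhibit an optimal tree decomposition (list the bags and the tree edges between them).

Treewidth 2.
One such decomposition:
Bags: B1 = {a, h, i}  B2 = {a, f, i}  B3 = {a, b, f}  B4 = {a, b, g}  B5 = {a, c, f}  B6 = {a, e, h}  B7 = {a, d, f}
Tree: B1–B2, B2–B3, B3–B4, B2–B5, B1–B6, B3–B7

Each bag holds 3 vertices, so the decomposition has width 2, which upper-bounds the treewidth. Conversely, {a, b, g} is a clique of size 3, and the vertices of any clique must share a bag in every tree decomposition; so some bag has ≥ 3 vertices and tw(G) ≥ 2. Hence tw(G) = 2 exactly.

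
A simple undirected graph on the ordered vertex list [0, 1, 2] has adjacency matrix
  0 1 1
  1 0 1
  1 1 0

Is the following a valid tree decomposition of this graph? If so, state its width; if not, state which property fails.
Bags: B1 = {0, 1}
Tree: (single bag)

A tree decomposition must satisfy three properties: every vertex lies in some bag; for every edge, both endpoints lie together in some bag; and for every vertex, the bags containing it form a connected subtree. Here vertex 2 appears in no bag, so the decomposition is invalid.

No — vertex 2 appears in no bag.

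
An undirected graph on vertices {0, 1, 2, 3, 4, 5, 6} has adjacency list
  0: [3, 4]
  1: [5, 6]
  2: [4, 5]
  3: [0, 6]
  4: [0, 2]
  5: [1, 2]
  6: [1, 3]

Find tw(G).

A width-2 tree decomposition is:
Bags: B1 = {1, 3, 6}  B2 = {1, 3, 5}  B3 = {2, 3, 5}  B4 = {2, 3, 4}  B5 = {0, 3, 4}
Tree: B1–B2, B2–B3, B3–B4, B4–B5
The largest bag has 3 vertices, giving width 2; this decomposition certifies tw(G) ≤ 2. Since 3–6–1–5–2–4–0–3 is a cycle in G, G is not acyclic. Forests are exactly the graphs of treewidth ≤ 1, so tw(G) ≥ 2. Combining the bounds, tw(G) = 2.

2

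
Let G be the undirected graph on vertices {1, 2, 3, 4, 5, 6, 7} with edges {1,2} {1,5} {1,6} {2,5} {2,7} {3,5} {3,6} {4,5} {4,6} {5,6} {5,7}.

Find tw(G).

2

A width-2 tree decomposition is:
Bags: B1 = {1, 2, 5}  B2 = {1, 5, 6}  B3 = {2, 5, 7}  B4 = {4, 5, 6}  B5 = {3, 5, 6}
Tree: B1–B2, B1–B3, B2–B4, B2–B5
The largest bag has 3 vertices, giving width 2; this decomposition certifies tw(G) ≤ 2. For the lower bound, the 3 vertices {1, 2, 5} are pairwise adjacent, and any tree decomposition puts a clique entirely inside one bag — forcing width ≥ 2. Therefore the treewidth is 2.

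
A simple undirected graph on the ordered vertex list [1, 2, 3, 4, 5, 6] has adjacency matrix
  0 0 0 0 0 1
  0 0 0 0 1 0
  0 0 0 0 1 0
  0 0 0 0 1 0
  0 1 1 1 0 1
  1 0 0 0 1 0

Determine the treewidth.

A width-1 tree decomposition is:
Bags: B1 = {5, 6}  B2 = {2, 5}  B3 = {1, 6}  B4 = {3, 5}  B5 = {4, 5}
Tree: B1–B2, B1–B3, B2–B4, B4–B5
Each bag holds 2 vertices, so the decomposition has width 1, which upper-bounds the treewidth. Any graph with an edge has treewidth ≥ 1, and G has the edge 6–5. The upper and lower bounds meet at 1, so that is the treewidth.

1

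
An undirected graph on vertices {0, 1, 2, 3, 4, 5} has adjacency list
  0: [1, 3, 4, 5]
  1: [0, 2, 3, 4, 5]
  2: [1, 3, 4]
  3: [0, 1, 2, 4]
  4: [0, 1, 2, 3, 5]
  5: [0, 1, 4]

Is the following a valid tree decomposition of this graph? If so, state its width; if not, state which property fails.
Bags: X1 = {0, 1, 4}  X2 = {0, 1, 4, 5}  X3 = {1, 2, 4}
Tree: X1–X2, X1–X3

No — vertex 3 appears in no bag.

A tree decomposition must satisfy three properties: every vertex lies in some bag; for every edge, both endpoints lie together in some bag; and for every vertex, the bags containing it form a connected subtree. Here vertex 3 appears in no bag, so the decomposition is invalid.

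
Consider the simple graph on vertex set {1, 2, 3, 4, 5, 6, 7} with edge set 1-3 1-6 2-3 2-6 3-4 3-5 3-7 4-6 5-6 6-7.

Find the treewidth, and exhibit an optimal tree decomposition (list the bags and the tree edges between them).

Treewidth 2.
Bags: B1 = {1, 3, 6}  B2 = {3, 6, 7}  B3 = {2, 3, 6}  B4 = {3, 5, 6}  B5 = {3, 4, 6}
Tree: B1–B2, B2–B3, B3–B4, B4–B5

Each bag holds 3 vertices, so the decomposition has width 2, which upper-bounds the treewidth. Since 3–1–6–7–3 is a cycle in G, G is not acyclic. Forests are exactly the graphs of treewidth ≤ 1, so tw(G) ≥ 2. The upper and lower bounds meet at 2, so that is the treewidth.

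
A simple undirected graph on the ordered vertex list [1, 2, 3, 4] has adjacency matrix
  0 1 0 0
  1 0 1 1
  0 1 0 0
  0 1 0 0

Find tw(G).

1

A width-1 tree decomposition is:
Bags: B1 = {1, 2}  B2 = {2, 4}  B3 = {2, 3}
Tree: B1–B2, B1–B3
Each bag holds 2 vertices, so the decomposition has width 1, which upper-bounds the treewidth. Since G has at least one edge (e.g. 1–2), it is not an edgeless graph, so tw(G) ≥ 1. Hence tw(G) = 1 exactly.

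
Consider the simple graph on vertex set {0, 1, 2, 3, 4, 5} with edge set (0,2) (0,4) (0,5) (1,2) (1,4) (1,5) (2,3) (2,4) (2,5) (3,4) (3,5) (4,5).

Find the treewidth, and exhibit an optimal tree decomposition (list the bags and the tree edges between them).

Every bag has size at most 4, so the width is 4 − 1 = 3 and tw(G) ≤ 3. Conversely, {0, 2, 4, 5} is a clique of size 4, and the vertices of any clique must share a bag in every tree decomposition; so some bag has ≥ 4 vertices and tw(G) ≥ 3. Combining the bounds, tw(G) = 3.

Treewidth 3.
One optimal decomposition is:
Bags: B1 = {0, 2, 4, 5}  B2 = {1, 2, 4, 5}  B3 = {2, 3, 4, 5}
Tree: B1–B2, B2–B3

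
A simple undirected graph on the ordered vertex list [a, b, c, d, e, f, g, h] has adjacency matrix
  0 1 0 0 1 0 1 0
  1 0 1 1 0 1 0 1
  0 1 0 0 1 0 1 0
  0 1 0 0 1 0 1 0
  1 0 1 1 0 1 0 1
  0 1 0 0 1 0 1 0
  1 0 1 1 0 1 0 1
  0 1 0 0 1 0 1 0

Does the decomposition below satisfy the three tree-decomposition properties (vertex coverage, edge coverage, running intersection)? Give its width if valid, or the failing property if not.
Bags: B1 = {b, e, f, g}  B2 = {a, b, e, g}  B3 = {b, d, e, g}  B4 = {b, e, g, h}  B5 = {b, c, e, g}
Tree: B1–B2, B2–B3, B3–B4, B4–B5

Checking the three conditions: (i) the bags cover all of {a, b, c, d, e, f, g, h}; (ii) for each edge, some bag contains both endpoints; (iii) the bags containing any fixed vertex form a subtree. All hold, so the decomposition is valid with width 4 − 1 = 3.

Yes; width 3.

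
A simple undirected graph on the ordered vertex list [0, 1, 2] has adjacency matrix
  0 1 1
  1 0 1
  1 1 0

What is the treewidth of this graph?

A width-2 tree decomposition is:
Bags: B1 = {0, 1, 2}
Tree: (single bag)
A single bag containing all 3 vertices is trivially a valid decomposition of width 2. Conversely, {0, 1, 2} is a clique of size 3, and the vertices of any clique must share a bag in every tree decomposition; so some bag has ≥ 3 vertices and tw(G) ≥ 2. Hence tw(G) = 2 exactly.

2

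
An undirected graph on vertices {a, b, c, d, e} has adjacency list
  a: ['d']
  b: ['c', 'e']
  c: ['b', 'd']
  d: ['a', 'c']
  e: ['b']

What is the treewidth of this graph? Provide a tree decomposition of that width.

Each bag holds 2 vertices, so the decomposition has width 1, which upper-bounds the treewidth. G has an edge, so its treewidth is at least 1. Therefore the treewidth is 1.

Treewidth 1.
Bags: B1 = {b, e}  B2 = {b, c}  B3 = {c, d}  B4 = {a, d}
Tree: B1–B2, B2–B3, B3–B4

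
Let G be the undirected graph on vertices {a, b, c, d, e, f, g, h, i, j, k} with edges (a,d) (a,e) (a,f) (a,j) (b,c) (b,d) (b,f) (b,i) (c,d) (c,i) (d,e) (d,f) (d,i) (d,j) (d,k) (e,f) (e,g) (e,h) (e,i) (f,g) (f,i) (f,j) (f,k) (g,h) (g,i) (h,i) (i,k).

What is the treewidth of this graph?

3

A width-3 tree decomposition is:
Bags: B1 = {a, d, e, f}  B2 = {d, e, f, i}  B3 = {e, f, g, i}  B4 = {a, d, f, j}  B5 = {e, g, h, i}  B6 = {d, f, i, k}  B7 = {b, d, f, i}  B8 = {b, c, d, i}
Tree: B1–B2, B2–B3, B1–B4, B3–B5, B2–B6, B2–B7, B7–B8
Every bag has size at most 4, so the width is 4 − 1 = 3 and tw(G) ≤ 3. On the other hand G contains the 4-clique {b, c, d, i}. A clique must lie in a single bag of any decomposition, so no decomposition can have width below 3. The upper and lower bounds meet at 3, so that is the treewidth.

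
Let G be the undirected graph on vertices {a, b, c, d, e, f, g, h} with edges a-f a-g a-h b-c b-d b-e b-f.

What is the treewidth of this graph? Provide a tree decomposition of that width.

Treewidth 1.
One such decomposition:
Bags: B1 = {a, f}  B2 = {b, f}  B3 = {b, d}  B4 = {b, e}  B5 = {a, g}  B6 = {b, c}  B7 = {a, h}
Tree: B1–B2, B2–B3, B2–B4, B1–B5, B2–B6, B1–B7

Each bag holds 2 vertices, so the decomposition has width 1, which upper-bounds the treewidth. G has an edge, so its treewidth is at least 1. Hence tw(G) = 1 exactly.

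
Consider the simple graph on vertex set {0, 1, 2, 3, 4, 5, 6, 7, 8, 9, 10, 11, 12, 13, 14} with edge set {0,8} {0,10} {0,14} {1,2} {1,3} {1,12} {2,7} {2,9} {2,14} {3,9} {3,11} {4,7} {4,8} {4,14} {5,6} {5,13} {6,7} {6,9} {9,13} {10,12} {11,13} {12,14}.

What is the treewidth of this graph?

A width-3 tree decomposition is:
Bags: B1 = {0, 4, 8, 10}  B2 = {0, 4, 10, 14}  B3 = {4, 10, 12, 14}  B4 = {4, 7, 12, 14}  B5 = {2, 7, 12, 14}  B6 = {1, 2, 7, 12}  B7 = {1, 2, 6, 7}  B8 = {1, 2, 6, 9}  B9 = {1, 3, 6, 9}  B10 = {3, 5, 6, 9}  B11 = {3, 5, 9, 13}  B12 = {3, 5, 11, 13}
Tree: B1–B2, B2–B3, B3–B4, B4–B5, B5–B6, B6–B7, B7–B8, B8–B9, B9–B10, B10–B11, B11–B12
The largest bag has 4 vertices, giving width 3; this decomposition certifies tw(G) ≤ 3. For the lower bound: the 4 vertex sets {0,8,10}, {4}, {14}, {1,2,7,12} are disjoint, each induces a connected subgraph, and every pair is joined by at least one edge of G. Contracting each set to a single vertex therefore yields K_{4} as a minor, and since treewidth is minor-monotone, tw(G) ≥ tw(K_{4}) = 3. Hence tw(G) = 3 exactly.

3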